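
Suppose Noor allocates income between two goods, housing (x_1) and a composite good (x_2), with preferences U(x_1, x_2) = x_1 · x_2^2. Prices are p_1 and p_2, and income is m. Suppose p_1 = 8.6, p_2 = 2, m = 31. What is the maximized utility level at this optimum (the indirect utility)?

Tangency: MRS = (1/2)·x_2/x_1 = p_1/p_2.
So p_2·x_2 = 2·p_1·x_1; combined with the budget, a share 1/3 of income goes to x_1.
Demand: x_1*(p_1,p_2,m) = 1/3·m/p_1 and x_2* = 2/3·m/p_2.
At p_1=8.6, p_2=2, m=31: x_1* = 1/3·31/8.6 = 1.2016, x_2* = 10.3333.
Utility at the optimum: U(1.2016, 10.3333) = 128.2989.

V = 128.2989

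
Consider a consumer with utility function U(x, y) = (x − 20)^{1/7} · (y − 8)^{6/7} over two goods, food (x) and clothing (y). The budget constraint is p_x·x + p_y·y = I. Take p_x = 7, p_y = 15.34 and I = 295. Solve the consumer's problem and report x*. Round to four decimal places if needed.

x* = 20.6588

This is Cobb-Douglas in (x−20, y−8): tangency gives 1/7·p_y·(y−8) = 6/7·p_x·(x−20).
After buying the subsistence bundle (20, 8), a share 1/7 of the remaining income goes to x: x* = 20 + 1/7·(I − 20p_x − 8p_y)/p_x.
Discretionary income = 295 − 20·7 − 8·15.34 = 32.28; x* = 20 + 1/7·32.28/7 = 20.6588.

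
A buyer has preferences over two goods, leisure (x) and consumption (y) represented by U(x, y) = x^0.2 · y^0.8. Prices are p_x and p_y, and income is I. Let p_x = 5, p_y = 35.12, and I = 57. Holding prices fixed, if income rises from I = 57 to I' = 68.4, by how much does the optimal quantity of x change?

MU_x/MU_y = (0.2·y)/(0.8·x); tangency sets this equal to p_x/p_y.
Rearranging, p_y·y = 4·p_x·x. Substituting into the budget gives p_x·x·(1 + 4) = I.
Demand: x*(p_x,p_y,I) = 0.2·I/p_x and y* = 0.8·I/p_y.
At p_x=5, p_y=35.12, I=57: x* = 0.2·57/5 = 2.28.
At I' = 68.4: x* = 2.736. Change: 2.736 − 2.28 = 0.456.

Δx* = 0.456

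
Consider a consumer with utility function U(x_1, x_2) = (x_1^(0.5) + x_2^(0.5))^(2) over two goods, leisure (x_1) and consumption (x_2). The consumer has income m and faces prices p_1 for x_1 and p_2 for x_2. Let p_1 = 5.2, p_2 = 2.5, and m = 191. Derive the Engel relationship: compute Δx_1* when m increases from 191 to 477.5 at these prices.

Δx_1* = 17.8884

From the CES first-order condition, (x_2/x_1)^(0.5) = p_1/p_2.
Hence x_2/x_1 = (p_1/p_2)^(1/(0.5)), i.e. raised to the 2 power.
Substitute x_2 = (x_2/x_1)·x_1 into the budget: x_1* = m/(p_1 + p_2·(x_2/x_1)).
Numerically x_2/x_1 = 4.3264, so x_1* = 191/(5.2 + 2.5·4.3264) = 11.9256.
At m' = 477.5: x_1* = 29.8139. Change: 29.8139 − 11.9256 = 17.8884.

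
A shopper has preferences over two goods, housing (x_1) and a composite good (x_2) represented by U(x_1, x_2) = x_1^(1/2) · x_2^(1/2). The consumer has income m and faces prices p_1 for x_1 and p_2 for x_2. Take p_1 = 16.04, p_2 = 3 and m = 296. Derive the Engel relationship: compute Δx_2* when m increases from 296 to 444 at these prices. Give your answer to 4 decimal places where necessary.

At p_1=16.04, p_2=3, m=296: x_2* = 0.5·296/3 = 49.3333.
At m' = 444: x_2* = 74. Change: 74 − 49.3333 = 24.6667.

Δx_2* = 24.6667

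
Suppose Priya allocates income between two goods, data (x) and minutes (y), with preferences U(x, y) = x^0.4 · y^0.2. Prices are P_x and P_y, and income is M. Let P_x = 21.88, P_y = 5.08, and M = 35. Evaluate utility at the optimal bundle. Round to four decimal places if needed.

Demand: x*(P_x,P_y,M) = 2/3·M/P_x and y* = 1/3·M/P_y.
At P_x=21.88, P_y=5.08, M=35: x* = 2/3·35/21.88 = 1.0664, y* = 2.2966.
Utility at the optimum: U(1.0664, 2.2966) = 1.2117.

V = 1.2117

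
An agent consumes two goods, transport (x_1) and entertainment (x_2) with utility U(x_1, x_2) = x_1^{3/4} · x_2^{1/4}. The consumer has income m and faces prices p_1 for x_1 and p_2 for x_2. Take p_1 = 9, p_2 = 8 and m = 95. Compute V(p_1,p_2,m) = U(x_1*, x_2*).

V = 6.1951

Demand: x_1*(p_1,p_2,m) = 0.75·m/p_1 and x_2* = 0.25·m/p_2.
At p_1=9, p_2=8, m=95: x_1* = 0.75·95/9 = 7.9167, x_2* = 2.9688.
Utility at the optimum: U(7.9167, 2.9688) = 6.1951.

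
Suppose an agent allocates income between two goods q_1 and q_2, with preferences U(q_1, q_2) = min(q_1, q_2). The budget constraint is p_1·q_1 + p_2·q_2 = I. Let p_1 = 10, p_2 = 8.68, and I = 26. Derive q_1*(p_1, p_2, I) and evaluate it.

Demand: q_1*(p_1,p_2,I) = I/(p_1 + p_2), q_2* = I/(p_1 + p_2).
Here 10 + 8.68 = 18.68, giving q_1* = 1.3919.

q_1* = 1.3919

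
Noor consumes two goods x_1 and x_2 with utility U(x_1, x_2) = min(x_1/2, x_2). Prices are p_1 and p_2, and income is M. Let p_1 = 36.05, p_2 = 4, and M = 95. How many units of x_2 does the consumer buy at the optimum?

With perfect complements, no substitution: consume in ratio x_1:x_2 = 2:1.
Budget: p_1·x_1 + p_2·(1/2)·x_1 = M, so (2·p_1 + p_2)·x_1 = 2·M.
Demand: x_1*(p_1,p_2,M) = 2·M/(2·p_1 + p_2), x_2* = M/(2·p_1 + p_2).
Here 2·36.05 + 4 = 76.1, giving x_2* = 1.2484.

x_2* = 1.2484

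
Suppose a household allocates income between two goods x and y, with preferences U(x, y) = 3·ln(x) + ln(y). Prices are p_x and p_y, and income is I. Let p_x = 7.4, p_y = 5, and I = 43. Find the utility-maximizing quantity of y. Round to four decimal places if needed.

The MRS is 3·y/x. Set MRS = p_x/p_y.
So 3·p_y·y = p_x·x; combined with the budget, a share 0.75 of income goes to x.
Demand: x*(p_x,p_y,I) = 0.75·I/p_x and y* = 0.25·I/p_y.
At p_x=7.4, p_y=5, I=43: y* = 0.25·43/5 = 2.15.

y* = 2.15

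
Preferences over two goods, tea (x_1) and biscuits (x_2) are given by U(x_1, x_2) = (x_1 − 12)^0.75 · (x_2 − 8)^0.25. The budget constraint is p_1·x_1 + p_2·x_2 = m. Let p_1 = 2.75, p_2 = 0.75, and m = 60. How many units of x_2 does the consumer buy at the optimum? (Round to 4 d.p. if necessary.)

This is Cobb-Douglas in (x_1−12, x_2−8): tangency gives 0.75·p_2·(x_2−8) = 0.25·p_1·(x_1−12).
Substituting into the budget: x_1* = 12 + 0.75·(m − 12·p_1 − 8·p_2)/p_1, and x_2* = 8 + 0.25·(…)/p_2.
Discretionary income = 60 − 12·2.75 − 8·0.75 = 21; x_2* = 8 + 0.25·21/0.75 = 15.

x_2* = 15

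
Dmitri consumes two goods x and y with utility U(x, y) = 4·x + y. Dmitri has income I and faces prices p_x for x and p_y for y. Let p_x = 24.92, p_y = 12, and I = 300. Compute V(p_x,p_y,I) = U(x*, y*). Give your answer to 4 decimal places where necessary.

Perfect substitutes: compare marginal utility per dollar. 4/p_x vs 1/p_y → 0.1605 vs 0.0833.
x gives more utility per dollar, so spend all income on x: x* = I/p_x, y* = 0.
Numerically: x* = 12.0385, y* = 0.
Utility at the optimum: U(12.0385, 0) = 48.1541.

V = 48.1541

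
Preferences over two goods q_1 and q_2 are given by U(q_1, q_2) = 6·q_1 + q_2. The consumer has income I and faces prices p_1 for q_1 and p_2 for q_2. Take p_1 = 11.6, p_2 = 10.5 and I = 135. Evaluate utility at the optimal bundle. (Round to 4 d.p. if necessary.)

V = 69.8276

Linear utility — the consumer picks whichever good has higher MU/price: 6/11.6 = 0.5172 vs 1/10.5 = 0.0952.
q_1 gives more utility per dollar, so spend all income on q_1: q_1* = I/p_1, q_2* = 0.
Numerically: q_1* = 11.6379, q_2* = 0.
Utility at the optimum: U(11.6379, 0) = 69.8276.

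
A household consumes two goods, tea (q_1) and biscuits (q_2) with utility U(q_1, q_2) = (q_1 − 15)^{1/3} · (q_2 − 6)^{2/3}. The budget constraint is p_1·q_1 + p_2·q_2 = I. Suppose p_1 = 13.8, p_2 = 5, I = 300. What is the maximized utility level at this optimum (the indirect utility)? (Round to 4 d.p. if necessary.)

V = 4.753

MRS = (1/2)·(q_2−6)/(q_1−15). Tangency with p_1/p_2 gives q_2−6 = 2·(p_1/p_2)·(q_1−15).
Substituting into the budget: q_1* = 15 + 1/3·(I − 15·p_1 − 6·p_2)/p_1, and q_2* = 6 + 2/3·(…)/p_2.
Discretionary income = 300 − 15·13.8 − 6·5 = 63; q_1* = 15 + 1/3·63/13.8 = 16.5217; q_2* = 6 + 2/3·63/5 = 14.4.
Utility at the optimum: U(16.5217, 14.4) = 4.753.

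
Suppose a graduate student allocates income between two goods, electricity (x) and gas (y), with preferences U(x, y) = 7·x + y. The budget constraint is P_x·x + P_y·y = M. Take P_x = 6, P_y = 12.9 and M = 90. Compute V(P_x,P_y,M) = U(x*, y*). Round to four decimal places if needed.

V = 105

Perfect substitutes: compare marginal utility per dollar. 7/P_x vs 1/P_y → 1.1667 vs 0.0775.
x gives more utility per dollar, so spend all income on x: x* = M/P_x, y* = 0.
Numerically: x* = 15, y* = 0.
Utility at the optimum: U(15, 0) = 105.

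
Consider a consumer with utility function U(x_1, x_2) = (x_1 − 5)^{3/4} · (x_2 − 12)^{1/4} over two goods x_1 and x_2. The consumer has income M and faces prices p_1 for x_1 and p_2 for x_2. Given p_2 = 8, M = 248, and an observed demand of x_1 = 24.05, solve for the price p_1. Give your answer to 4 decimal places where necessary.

p_1 = 5

This is Cobb-Douglas in (x_1−5, x_2−12): tangency gives 0.75·p_2·(x_2−12) = 0.25·p_1·(x_1−5).
Substituting into the budget: x_1* = 5 + 0.75·(M − 5·p_1 − 12·p_2)/p_1, and x_2* = 12 + 0.25·(…)/p_2.
Set x_1* = 24.05 in the demand function and solve for p_1: p_1 = 5.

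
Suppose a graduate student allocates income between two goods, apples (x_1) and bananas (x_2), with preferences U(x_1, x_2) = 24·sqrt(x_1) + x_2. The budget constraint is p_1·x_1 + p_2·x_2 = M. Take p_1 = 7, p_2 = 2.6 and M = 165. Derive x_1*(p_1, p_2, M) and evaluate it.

MU_x_1 = 12/√x_1, MU_x_2 = 1. Tangency: 12/√x_1 = p_1/p_2.
Solve: √x_1 = 12·p_2/p_1, so x_1*(p_1,p_2) = (12·p_2/p_1)², and x_2* = (M − p_1·x_1*)/p_2.
Plugging in: x_1* = (12·2.6/7)² = 19.8661.

x_1* = 19.8661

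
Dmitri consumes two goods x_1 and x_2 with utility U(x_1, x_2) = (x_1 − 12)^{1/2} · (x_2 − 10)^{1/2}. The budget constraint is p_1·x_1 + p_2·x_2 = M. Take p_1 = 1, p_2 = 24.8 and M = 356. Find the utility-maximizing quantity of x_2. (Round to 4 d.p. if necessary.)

x_2* = 11.9355

Let x_1' = x_1−12, x_2' = x_2−10. MRS = x_2'/x_1' = p_1/p_2.
After buying the subsistence bundle (12, 10), a share 0.5 of the remaining income goes to x_1: x_1* = 12 + 0.5·(M − 12p_1 − 10p_2)/p_1.
Discretionary income = 356 − 12·1 − 10·24.8 = 96; x_2* = 10 + 0.5·96/24.8 = 11.9355.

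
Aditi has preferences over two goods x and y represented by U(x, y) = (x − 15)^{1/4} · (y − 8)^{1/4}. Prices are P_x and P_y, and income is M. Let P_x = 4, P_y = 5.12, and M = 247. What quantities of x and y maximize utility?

Substituting into the budget: x* = 15 + 0.5·(M − 15·P_x − 8·P_y)/P_x, and y* = 8 + 0.5·(…)/P_y.
Discretionary income = 247 − 15·4 − 8·5.12 = 146.04; x* = 15 + 0.5·146.04/4 = 33.255; y* = 8 + 0.5·146.04/5.12 = 22.2617.

x* = 33.255, y* = 22.2617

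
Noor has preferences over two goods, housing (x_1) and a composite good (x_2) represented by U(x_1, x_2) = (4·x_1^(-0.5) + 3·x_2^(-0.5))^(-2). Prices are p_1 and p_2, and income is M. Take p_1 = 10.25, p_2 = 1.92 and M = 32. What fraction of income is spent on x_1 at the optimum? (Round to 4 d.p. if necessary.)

Numerically x_2/x_1 = 2.521482, so x_1* = 32/(10.25 + 1.92·2.521482) = 2.1204 and x_2* = 2.521482·2.1204 = 5.3466.
Expenditure on x_1: 10.25·2.1204 = 21.7345; share = 0.6792.

share on x_1 = 0.6792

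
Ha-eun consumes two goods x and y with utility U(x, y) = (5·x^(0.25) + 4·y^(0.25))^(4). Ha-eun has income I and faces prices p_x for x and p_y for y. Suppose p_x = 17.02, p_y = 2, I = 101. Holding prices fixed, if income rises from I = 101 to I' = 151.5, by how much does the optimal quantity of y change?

MU_x ∝ 5·x^(-0.75), MU_y ∝ 4·y^(-0.75), so MRS = (5/4)·(y/x)^(0.75) = p_x/p_y.
Solve for the ratio: y/x = [(4/5)·p_x/p_y]^(4/3).
Substitute y = (y/x)·x into the budget: x* = I/(p_x + p_y·(y/x)).
Numerically y/x = 12.90306, so x* = 101/(17.02 + 2·12.90306) = 2.3584 and y* = 12.90306·2.3584 = 30.4302.
At I' = 151.5: y* = 45.6454. Change: 45.6454 − 30.4302 = 15.2151.

Δy* = 15.2151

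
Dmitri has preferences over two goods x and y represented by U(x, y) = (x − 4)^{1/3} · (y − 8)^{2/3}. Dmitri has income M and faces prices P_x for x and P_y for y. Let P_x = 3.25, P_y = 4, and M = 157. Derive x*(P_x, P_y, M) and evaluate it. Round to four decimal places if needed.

x* = 15.4872

MRS = (1/2)·(y−8)/(x−4). Tangency with P_x/P_y gives y−8 = 2·(P_x/P_y)·(x−4).
Substituting into the budget: x* = 4 + 1/3·(M − 4·P_x − 8·P_y)/P_x, and y* = 8 + 2/3·(…)/P_y.
Discretionary income = 157 − 4·3.25 − 8·4 = 112; x* = 4 + 1/3·112/3.25 = 15.4872.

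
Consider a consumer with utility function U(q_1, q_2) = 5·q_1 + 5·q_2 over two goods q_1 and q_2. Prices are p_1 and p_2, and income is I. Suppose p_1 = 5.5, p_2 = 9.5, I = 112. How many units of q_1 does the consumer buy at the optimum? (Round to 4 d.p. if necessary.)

q_1* = 20.3636

Perfect substitutes: compare marginal utility per dollar. 5/p_1 vs 5/p_2 → 0.9091 vs 0.5263.
q_1 gives more utility per dollar, so spend all income on q_1: q_1* = I/p_1, q_2* = 0.
Numerically: q_1* = 20.3636, q_2* = 0.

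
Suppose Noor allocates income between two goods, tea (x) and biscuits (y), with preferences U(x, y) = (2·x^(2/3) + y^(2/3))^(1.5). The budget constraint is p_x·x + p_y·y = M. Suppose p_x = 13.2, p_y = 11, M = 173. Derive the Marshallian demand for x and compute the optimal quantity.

MU_x ∝ 2·x^(-1/3), MU_y ∝ y^(-1/3), so MRS = 2·(y/x)^(1/3) = p_x/p_y.
Solve for the ratio: y/x = [(1/2)·p_x/p_y]^(3).
Substitute y = (y/x)·x into the budget: x* = M/(p_x + p_y·(y/x)).
Numerically y/x = 0.216, so x* = 173/(13.2 + 11·0.216) = 11.1068.

x* = 11.1068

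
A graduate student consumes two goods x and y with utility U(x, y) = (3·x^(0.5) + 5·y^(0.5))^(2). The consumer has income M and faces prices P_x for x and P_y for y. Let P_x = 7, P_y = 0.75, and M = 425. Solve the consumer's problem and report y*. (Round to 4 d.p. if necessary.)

y* = 545.6213

MRS = MU_x/MU_y = (3/5)·(y/x)^(0.5). Set equal to P_x/P_y.
Solve for the ratio: y/x = [(5/3)·P_x/P_y]^(2).
With the ratio pinned down, the budget gives x* = M/(P_x + P_y·(y/x)) and y* = (y/x)·x*.
Numerically y/x = 241.975309, so x* = 425/(7 + 0.75·241.975309) = 2.2549 and y* = 241.975309·2.2549 = 545.6213.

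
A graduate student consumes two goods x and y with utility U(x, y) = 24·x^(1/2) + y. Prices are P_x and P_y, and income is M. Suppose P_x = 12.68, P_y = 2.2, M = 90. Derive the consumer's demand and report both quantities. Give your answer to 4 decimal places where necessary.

x* = 4.3348, y* = 15.9249

Set MRS = P_x/P_y: 12·x^(−1/2) = P_x/P_y.
Thus x* = (12·P_y/P_x)² — independent of M — with the rest of income spent on y.
Plugging in: x* = (12·2.2/12.68)² = 4.3348, y* = 15.9249.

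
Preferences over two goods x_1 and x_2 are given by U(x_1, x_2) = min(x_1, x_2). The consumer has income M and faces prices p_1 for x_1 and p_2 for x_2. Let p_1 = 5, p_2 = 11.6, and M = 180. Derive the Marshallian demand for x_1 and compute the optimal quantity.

Leontief preferences: the optimum is at the kink where x_1/1 = x_2/1, i.e. x_2 = x_1.
Budget: p_1·x_1 + p_2·x_1 = M, so (p_1 + p_2)·x_1 = M.
Demand: x_1*(p_1,p_2,M) = M/(p_1 + p_2), x_2* = M/(p_1 + p_2).
Here 5 + 11.6 = 16.6, giving x_1* = 10.8434.

x_1* = 10.8434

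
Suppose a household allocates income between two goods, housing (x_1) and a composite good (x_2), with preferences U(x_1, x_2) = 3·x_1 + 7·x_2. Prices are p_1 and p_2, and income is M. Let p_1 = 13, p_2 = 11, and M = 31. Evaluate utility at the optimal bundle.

Linear utility — the consumer picks whichever good has higher MU/price: 3/13 = 0.2308 vs 7/11 = 0.6364.
x_2 gives more utility per dollar, so spend all income on x_2: x_2* = M/p_2, x_1* = 0.
Numerically: x_1* = 0, x_2* = 2.8182.
Utility at the optimum: U(0, 2.8182) = 19.7273.

V = 19.7273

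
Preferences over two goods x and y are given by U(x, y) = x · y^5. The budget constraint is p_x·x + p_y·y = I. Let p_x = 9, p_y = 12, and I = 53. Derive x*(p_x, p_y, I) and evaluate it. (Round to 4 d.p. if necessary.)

The MRS is (1/5)·y/x. Set MRS = p_x/p_y.
So p_y·y = 5·p_x·x; combined with the budget, a share 1/6 of income goes to x.
Demand: x*(p_x,p_y,I) = 1/6·I/p_x and y* = 5/6·I/p_y.
At p_x=9, p_y=12, I=53: x* = 1/6·53/9 = 0.9815.

x* = 0.9815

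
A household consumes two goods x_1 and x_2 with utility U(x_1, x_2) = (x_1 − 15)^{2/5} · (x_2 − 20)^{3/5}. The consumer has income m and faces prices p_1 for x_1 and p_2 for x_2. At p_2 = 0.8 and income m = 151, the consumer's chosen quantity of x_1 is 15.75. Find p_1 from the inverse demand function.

Let x_1' = x_1−15, x_2' = x_2−20. MRS = (2/3)·x_2'/x_1' = p_1/p_2.
Substituting into the budget: x_1* = 15 + 0.4·(m − 15·p_1 − 20·p_2)/p_1, and x_2* = 20 + 0.6·(…)/p_2.
Set x_1* = 15.75 in the demand function and solve for p_1: p_1 = 8.

p_1 = 8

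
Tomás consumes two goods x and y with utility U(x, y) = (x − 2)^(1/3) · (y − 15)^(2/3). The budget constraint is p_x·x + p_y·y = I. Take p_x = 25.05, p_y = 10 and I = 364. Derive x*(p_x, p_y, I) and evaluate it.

MRS = (1/2)·(y−15)/(x−2). Tangency with p_x/p_y gives y−15 = 2·(p_x/p_y)·(x−2).
After buying the subsistence bundle (2, 15), a share 1/3 of the remaining income goes to x: x* = 2 + 1/3·(I − 2p_x − 15p_y)/p_x.
Discretionary income = 364 − 2·25.05 − 15·10 = 163.9; x* = 2 + 1/3·163.9/25.05 = 4.181.

x* = 4.181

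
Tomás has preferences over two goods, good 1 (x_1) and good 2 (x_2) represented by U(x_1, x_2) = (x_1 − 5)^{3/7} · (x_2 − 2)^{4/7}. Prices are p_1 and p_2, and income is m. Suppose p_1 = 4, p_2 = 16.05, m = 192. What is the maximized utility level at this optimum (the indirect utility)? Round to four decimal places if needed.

Substituting into the budget: x_1* = 5 + 3/7·(m − 5·p_1 − 2·p_2)/p_1, and x_2* = 2 + 4/7·(…)/p_2.
Discretionary income = 192 − 5·4 − 2·16.05 = 139.9; x_1* = 5 + 3/7·139.9/4 = 19.9893; x_2* = 2 + 4/7·139.9/16.05 = 6.9809.
Utility at the optimum: U(19.9893, 6.9809) = 7.9867.

V = 7.9867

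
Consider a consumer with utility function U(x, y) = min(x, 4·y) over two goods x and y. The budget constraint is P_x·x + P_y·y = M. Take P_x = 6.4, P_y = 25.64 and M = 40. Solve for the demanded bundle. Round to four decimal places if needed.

x* = 3.1226, y* = 0.7806

Demand: x*(P_x,P_y,M) = 4·M/(4·P_x + P_y), y* = M/(4·P_x + P_y).
Here 4·6.4 + 25.64 = 51.24, giving x* = 3.1226 and y* = 0.7806.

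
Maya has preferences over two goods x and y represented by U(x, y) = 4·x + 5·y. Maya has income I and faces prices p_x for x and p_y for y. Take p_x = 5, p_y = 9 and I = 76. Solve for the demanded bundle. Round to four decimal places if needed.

x* = 15.2, y* = 0

Linear utility — the consumer picks whichever good has higher MU/price: 4/5 = 0.8 vs 5/9 = 0.5556.
x gives more utility per dollar, so spend all income on x: x* = I/p_x, y* = 0.
Numerically: x* = 15.2, y* = 0.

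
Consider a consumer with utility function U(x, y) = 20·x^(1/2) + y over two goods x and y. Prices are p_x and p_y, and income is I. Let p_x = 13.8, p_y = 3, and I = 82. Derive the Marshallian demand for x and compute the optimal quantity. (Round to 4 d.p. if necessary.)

Utility is quasi-linear in y; the FOC for x is 10/√x = p_x/p_y.
Solve: √x = 10·p_y/p_x, so x*(p_x,p_y) = (10·p_y/p_x)², and y* = (I − p_x·x*)/p_y.
Plugging in: x* = (10·3/13.8)² = 4.7259.

x* = 4.7259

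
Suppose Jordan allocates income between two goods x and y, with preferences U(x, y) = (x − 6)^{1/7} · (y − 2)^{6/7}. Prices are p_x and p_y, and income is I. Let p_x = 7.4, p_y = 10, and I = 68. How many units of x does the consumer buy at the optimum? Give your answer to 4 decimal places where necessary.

x* = 6.0695

After buying the subsistence bundle (6, 2), a share 1/7 of the remaining income goes to x: x* = 6 + 1/7·(I − 6p_x − 2p_y)/p_x.
Discretionary income = 68 − 6·7.4 − 2·10 = 3.6; x* = 6 + 1/7·3.6/7.4 = 6.0695.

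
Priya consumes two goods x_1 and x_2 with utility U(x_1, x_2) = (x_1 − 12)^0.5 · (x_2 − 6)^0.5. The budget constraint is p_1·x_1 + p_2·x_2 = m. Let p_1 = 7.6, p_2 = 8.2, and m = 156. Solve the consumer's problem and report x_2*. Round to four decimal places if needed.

x_2* = 6.9512

Let x_1' = x_1−12, x_2' = x_2−6. MRS = x_2'/x_1' = p_1/p_2.
After buying the subsistence bundle (12, 6), a share 0.5 of the remaining income goes to x_1: x_1* = 12 + 0.5·(m − 12p_1 − 6p_2)/p_1.
Discretionary income = 156 − 12·7.6 − 6·8.2 = 15.6; x_2* = 6 + 0.5·15.6/8.2 = 6.9512.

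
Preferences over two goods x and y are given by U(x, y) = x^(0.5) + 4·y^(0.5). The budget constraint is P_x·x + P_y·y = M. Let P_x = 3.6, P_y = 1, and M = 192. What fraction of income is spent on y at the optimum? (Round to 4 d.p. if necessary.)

share on y = 0.9829

MRS = MU_x/MU_y = (1/4)·(y/x)^(0.5). Set equal to P_x/P_y.
Hence y/x = (4·P_x/P_y)^(1/(0.5)), i.e. raised to the 2 power.
With the ratio pinned down, the budget gives x* = M/(P_x + P_y·(y/x)) and y* = (y/x)·x*.
Numerically y/x = 207.36, so x* = 192/(3.6 + 1·207.36) = 0.9101 and y* = 207.36·0.9101 = 188.7235.
Expenditure on y: 1·188.7235 = 188.7235; share = 0.9829.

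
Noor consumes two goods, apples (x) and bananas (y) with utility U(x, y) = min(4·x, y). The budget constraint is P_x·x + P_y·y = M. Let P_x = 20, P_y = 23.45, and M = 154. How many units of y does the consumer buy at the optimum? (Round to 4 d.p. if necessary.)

y* = 5.413

With perfect complements, no substitution: consume in ratio x:y = 1:4.
Budget: P_x·x + P_y·4·x = M, so (P_x + 4·P_y)·x = M.
Demand: x*(P_x,P_y,M) = M/(P_x + 4·P_y), y* = 4·M/(P_x + 4·P_y).
Here 20 + 4·23.45 = 113.8, giving y* = 5.413.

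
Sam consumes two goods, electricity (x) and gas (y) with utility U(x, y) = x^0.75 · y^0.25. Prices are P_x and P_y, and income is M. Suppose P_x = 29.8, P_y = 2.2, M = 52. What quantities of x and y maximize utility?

x* = 1.3087, y* = 5.9091

MU_x/MU_y = (0.75·y)/(0.25·x); tangency sets this equal to P_x/P_y.
So 0.75·P_y·y = 0.25·P_x·x; combined with the budget, a share 0.75 of income goes to x.
Demand: x*(P_x,P_y,M) = 0.75·M/P_x and y* = 0.25·M/P_y.
At P_x=29.8, P_y=2.2, M=52: x* = 0.75·52/29.8 = 1.3087, y* = 5.9091.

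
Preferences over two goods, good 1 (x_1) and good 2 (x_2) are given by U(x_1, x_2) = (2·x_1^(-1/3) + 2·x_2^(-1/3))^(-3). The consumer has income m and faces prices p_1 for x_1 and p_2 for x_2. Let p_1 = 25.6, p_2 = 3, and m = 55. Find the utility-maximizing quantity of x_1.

x_1* = 1.3554

From the CES first-order condition, (x_2/x_1)^(4/3) = p_1/p_2.
Hence x_2/x_1 = (p_1/p_2)^(1/(4/3)), i.e. raised to the 0.75 power.
With the ratio pinned down, the budget gives x_1* = m/(p_1 + p_2·(x_2/x_1)) and x_2* = (x_2/x_1)·x_1*.
Numerically x_2/x_1 = 4.992741, so x_1* = 55/(25.6 + 3·4.992741) = 1.3554.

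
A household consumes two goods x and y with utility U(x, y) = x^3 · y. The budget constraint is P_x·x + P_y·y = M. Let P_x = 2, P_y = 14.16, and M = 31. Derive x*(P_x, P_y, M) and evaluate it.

The MRS is 3·y/x. Set MRS = P_x/P_y.
Rearranging, P_y·y = (1/3)·P_x·x. Substituting into the budget gives P_x·x·(1 + (1/3)) = M.
Demand: x*(P_x,P_y,M) = 0.75·M/P_x and y* = 0.25·M/P_y.
At P_x=2, P_y=14.16, M=31: x* = 0.75·31/2 = 11.625.

x* = 11.625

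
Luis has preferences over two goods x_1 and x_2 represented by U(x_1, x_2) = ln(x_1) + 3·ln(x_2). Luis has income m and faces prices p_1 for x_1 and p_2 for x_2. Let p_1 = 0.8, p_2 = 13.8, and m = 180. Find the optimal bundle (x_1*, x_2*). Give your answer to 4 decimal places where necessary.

Tangency: MRS = (1/3)·x_2/x_1 = p_1/p_2.
Rearranging, p_2·x_2 = 3·p_1·x_1. Substituting into the budget gives p_1·x_1·(1 + 3) = m.
Demand: x_1*(p_1,p_2,m) = 0.25·m/p_1 and x_2* = 0.75·m/p_2.
At p_1=0.8, p_2=13.8, m=180: x_1* = 0.25·180/0.8 = 56.25, x_2* = 9.7826.

x_1* = 56.25, x_2* = 9.7826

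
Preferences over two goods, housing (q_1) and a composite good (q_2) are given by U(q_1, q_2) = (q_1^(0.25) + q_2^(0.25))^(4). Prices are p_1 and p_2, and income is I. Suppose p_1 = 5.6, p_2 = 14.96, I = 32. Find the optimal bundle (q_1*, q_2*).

q_1* = 3.3209, q_2* = 0.8959

MRS = MU_q_1/MU_q_2 = (q_2/q_1)^(0.75). Set equal to p_1/p_2.
Hence q_2/q_1 = (p_1/p_2)^(1/(0.75)), i.e. raised to the 4/3 power.
Substitute q_2 = (q_2/q_1)·q_1 into the budget: q_1* = I/(p_1 + p_2·(q_2/q_1)).
Numerically q_2/q_1 = 0.269779, so q_1* = 32/(5.6 + 14.96·0.269779) = 3.3209 and q_2* = 0.269779·3.3209 = 0.8959.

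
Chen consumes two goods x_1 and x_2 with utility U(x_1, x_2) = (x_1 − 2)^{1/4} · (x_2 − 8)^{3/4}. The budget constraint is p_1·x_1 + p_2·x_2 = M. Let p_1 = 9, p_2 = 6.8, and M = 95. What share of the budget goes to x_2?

share on x_2 = 0.7511

This is Cobb-Douglas in (x_1−2, x_2−8): tangency gives 0.25·p_2·(x_2−8) = 0.75·p_1·(x_1−2).
Substituting into the budget: x_1* = 2 + 0.25·(M − 2·p_1 − 8·p_2)/p_1, and x_2* = 8 + 0.75·(…)/p_2.
Discretionary income = 95 − 2·9 − 8·6.8 = 22.6; x_1* = 2 + 0.25·22.6/9 = 2.6278; x_2* = 8 + 0.75·22.6/6.8 = 10.4926.
Expenditure on x_2: 6.8·10.4926 = 71.35; share = 0.7511.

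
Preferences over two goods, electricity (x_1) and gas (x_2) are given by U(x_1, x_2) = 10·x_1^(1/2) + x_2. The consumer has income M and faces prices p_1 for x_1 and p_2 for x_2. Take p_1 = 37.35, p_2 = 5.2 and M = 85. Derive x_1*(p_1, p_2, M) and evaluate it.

Set MRS = p_1/p_2: 5·x_1^(−1/2) = p_1/p_2.
Solve: √x_1 = 5·p_2/p_1, so x_1*(p_1,p_2) = (5·p_2/p_1)², and x_2* = (M − p_1·x_1*)/p_2.
Plugging in: x_1* = (5·5.2/37.35)² = 0.4846.

x_1* = 0.4846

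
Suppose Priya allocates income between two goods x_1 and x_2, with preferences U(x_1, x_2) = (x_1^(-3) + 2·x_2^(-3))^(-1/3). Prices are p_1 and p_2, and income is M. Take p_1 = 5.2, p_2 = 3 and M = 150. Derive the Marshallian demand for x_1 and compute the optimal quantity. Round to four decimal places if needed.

MU_x_1 ∝ x_1^(-4), MU_x_2 ∝ 2·x_2^(-4), so MRS = (1/2)·(x_2/x_1)^(4) = p_1/p_2.
Solve for the ratio: x_2/x_1 = [2·p_1/p_2]^(0.25).
Substitute x_2 = (x_2/x_1)·x_1 into the budget: x_1* = M/(p_1 + p_2·(x_2/x_1)).
Numerically x_2/x_1 = 1.364514, so x_1* = 150/(5.2 + 3·1.364514) = 16.1402.

x_1* = 16.1402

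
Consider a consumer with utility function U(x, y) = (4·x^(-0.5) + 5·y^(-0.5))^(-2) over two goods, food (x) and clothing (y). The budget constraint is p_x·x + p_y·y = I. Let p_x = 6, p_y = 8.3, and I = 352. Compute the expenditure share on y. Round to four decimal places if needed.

share on y = 0.5639

From the CES first-order condition, (4/5)·(y/x)^(1.5) = p_x/p_y.
Hence y/x = ((5/4)·p_x/p_y)^(1/(1.5)), i.e. raised to the 2/3 power.
Substitute y = (y/x)·x into the budget: x* = I/(p_x + p_y·(y/x)).
Numerically y/x = 0.934664, so x* = 352/(6 + 8.3·0.934664) = 25.5857 and y* = 0.934664·25.5857 = 23.914.
Expenditure on y: 8.3·23.914 = 198.4861; share = 0.5639.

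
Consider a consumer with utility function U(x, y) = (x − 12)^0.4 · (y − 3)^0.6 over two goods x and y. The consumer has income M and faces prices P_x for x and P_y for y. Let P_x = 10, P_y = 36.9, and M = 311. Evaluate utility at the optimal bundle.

This is Cobb-Douglas in (x−12, y−3): tangency gives 0.4·P_y·(y−3) = 0.6·P_x·(x−12).
Substituting into the budget: x* = 12 + 0.4·(M − 12·P_x − 3·P_y)/P_x, and y* = 3 + 0.6·(…)/P_y.
Discretionary income = 311 − 12·10 − 3·36.9 = 80.3; x* = 12 + 0.4·80.3/10 = 15.212; y* = 3 + 0.6·80.3/36.9 = 4.3057.
Utility at the optimum: U(15.212, 4.3057) = 1.8716.

V = 1.8716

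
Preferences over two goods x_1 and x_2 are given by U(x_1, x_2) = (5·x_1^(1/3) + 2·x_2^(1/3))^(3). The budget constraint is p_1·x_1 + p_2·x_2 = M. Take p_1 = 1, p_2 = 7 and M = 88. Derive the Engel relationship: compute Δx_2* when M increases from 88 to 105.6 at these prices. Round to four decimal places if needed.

Δx_2* = 0.2194

MRS = MU_x_1/MU_x_2 = (5/2)·(x_2/x_1)^(2/3). Set equal to p_1/p_2.
Hence x_2/x_1 = ((2/5)·p_1/p_2)^(1/(2/3)), i.e. raised to the 1.5 power.
With the ratio pinned down, the budget gives x_1* = M/(p_1 + p_2·(x_2/x_1)) and x_2* = (x_2/x_1)·x_1*.
Numerically x_2/x_1 = 0.01366, so x_1* = 88/(1 + 7·0.01366) = 80.3199 and x_2* = 0.01366·80.3199 = 1.0972.
At M' = 105.6: x_2* = 1.3166. Change: 1.3166 − 1.0972 = 0.2194.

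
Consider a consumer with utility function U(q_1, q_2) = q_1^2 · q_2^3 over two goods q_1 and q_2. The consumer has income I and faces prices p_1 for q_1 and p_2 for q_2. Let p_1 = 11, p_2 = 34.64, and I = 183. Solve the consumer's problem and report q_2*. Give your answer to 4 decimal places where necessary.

q_2* = 3.1697

MU_q_1/MU_q_2 = (2·q_2)/(3·q_1); tangency sets this equal to p_1/p_2.
Rearranging, p_2·q_2 = (3/2)·p_1·q_1. Substituting into the budget gives p_1·q_1·(1 + (3/2)) = I.
Demand: q_1*(p_1,p_2,I) = 0.4·I/p_1 and q_2* = 0.6·I/p_2.
At p_1=11, p_2=34.64, I=183: q_2* = 0.6·183/34.64 = 3.1697.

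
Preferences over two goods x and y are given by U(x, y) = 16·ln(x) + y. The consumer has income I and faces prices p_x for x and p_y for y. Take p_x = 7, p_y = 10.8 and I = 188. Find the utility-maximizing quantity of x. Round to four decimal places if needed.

x* = 24.6857

At the given prices: x* = 16·10.8/7 = 24.6857.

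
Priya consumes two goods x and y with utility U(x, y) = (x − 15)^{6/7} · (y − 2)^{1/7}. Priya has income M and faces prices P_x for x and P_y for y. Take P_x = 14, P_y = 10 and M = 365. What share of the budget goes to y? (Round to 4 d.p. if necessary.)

Let x' = x−15, y' = y−2. MRS = 6·y'/x' = P_x/P_y.
Substituting into the budget: x* = 15 + 6/7·(M − 15·P_x − 2·P_y)/P_x, and y* = 2 + 1/7·(…)/P_y.
Discretionary income = 365 − 15·14 − 2·10 = 135; x* = 15 + 6/7·135/14 = 23.2653; y* = 2 + 1/7·135/10 = 3.9286.
Expenditure on y: 10·3.9286 = 39.2857; share = 0.1076.

share on y = 0.1076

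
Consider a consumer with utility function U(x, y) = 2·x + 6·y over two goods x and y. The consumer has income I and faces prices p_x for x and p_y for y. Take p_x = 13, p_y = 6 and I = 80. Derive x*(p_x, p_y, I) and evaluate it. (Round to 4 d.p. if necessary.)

x* = 0

Linear utility — the consumer picks whichever good has higher MU/price: 2/13 = 0.1538 vs 6/6 = 1.
y gives more utility per dollar, so spend all income on y: y* = I/p_y, x* = 0.
Numerically: x* = 0, y* = 13.3333.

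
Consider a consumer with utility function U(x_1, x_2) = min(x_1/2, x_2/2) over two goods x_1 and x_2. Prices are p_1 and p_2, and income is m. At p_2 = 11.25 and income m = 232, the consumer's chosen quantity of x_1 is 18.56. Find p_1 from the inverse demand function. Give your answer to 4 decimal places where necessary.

Leontief preferences: the optimum is at the kink where x_1/2 = x_2/2, i.e. x_2 = x_1.
Budget: p_1·x_1 + p_2·x_1 = m, so (2·p_1 + 2·p_2)·x_1 = 2·m.
Demand: x_1*(p_1,p_2,m) = 2·m/(2·p_1 + 2·p_2), x_2* = 2·m/(2·p_1 + 2·p_2).
Set x_1* = 18.56 in the demand function and solve for p_1: p_1 = 1.25.

p_1 = 1.25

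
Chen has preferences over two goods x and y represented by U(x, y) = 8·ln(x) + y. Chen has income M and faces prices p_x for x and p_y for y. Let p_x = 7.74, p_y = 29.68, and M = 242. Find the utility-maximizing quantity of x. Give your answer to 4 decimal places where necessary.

x* = 30.677

Set MRS = p_x/p_y: (8/x)/1 = p_x/p_y.
So x*(p_x,p_y) = 8·p_y/p_x, independent of income; and y* = (M − 8·p_y)/p_y.
At the given prices: x* = 8·29.68/7.74 = 30.677.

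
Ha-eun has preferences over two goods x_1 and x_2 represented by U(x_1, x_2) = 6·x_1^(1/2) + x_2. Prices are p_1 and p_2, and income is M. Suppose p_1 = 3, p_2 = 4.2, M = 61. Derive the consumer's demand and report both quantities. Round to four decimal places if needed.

Set MRS = p_1/p_2: 3·x_1^(−1/2) = p_1/p_2.
Thus x_1* = (3·p_2/p_1)² — independent of M — with the rest of income spent on x_2.
Plugging in: x_1* = (3·4.2/3)² = 17.64, x_2* = 1.9238.

x_1* = 17.64, x_2* = 1.9238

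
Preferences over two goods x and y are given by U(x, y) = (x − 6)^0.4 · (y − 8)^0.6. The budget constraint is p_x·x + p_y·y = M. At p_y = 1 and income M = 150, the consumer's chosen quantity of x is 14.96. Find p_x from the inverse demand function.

MRS = (2/3)·(y−8)/(x−6). Tangency with p_x/p_y gives y−8 = (3/2)·(p_x/p_y)·(x−6).
Substituting into the budget: x* = 6 + 0.4·(M − 6·p_x − 8·p_y)/p_x, and y* = 8 + 0.6·(…)/p_y.
Set x* = 14.96 in the demand function and solve for p_x: p_x = 5.

p_x = 5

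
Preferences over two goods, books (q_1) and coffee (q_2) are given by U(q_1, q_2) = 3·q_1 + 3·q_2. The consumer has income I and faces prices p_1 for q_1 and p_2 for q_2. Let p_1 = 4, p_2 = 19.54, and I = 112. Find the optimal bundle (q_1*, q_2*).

Perfect substitutes: compare marginal utility per dollar. 3/p_1 vs 3/p_2 → 0.75 vs 0.1535.
q_1 gives more utility per dollar, so spend all income on q_1: q_1* = I/p_1, q_2* = 0.
Numerically: q_1* = 28, q_2* = 0.

q_1* = 28, q_2* = 0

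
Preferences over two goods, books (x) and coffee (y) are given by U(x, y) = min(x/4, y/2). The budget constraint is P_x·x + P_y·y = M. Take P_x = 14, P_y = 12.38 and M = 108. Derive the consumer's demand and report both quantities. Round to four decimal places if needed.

x* = 5.3492, y* = 2.6746

With perfect complements, no substitution: consume in ratio x:y = 4:2.
Budget: P_x·x + P_y·(1/2)·x = M, so (4·P_x + 2·P_y)·x = 4·M.
Demand: x*(P_x,P_y,M) = 4·M/(4·P_x + 2·P_y), y* = 2·M/(4·P_x + 2·P_y).
Here 4·14 + 2·12.38 = 80.76, giving x* = 5.3492 and y* = 2.6746.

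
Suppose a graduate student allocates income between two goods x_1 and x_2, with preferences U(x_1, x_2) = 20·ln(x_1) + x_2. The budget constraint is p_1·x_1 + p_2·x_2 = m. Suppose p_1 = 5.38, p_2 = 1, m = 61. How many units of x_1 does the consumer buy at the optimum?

x_1* = 3.7175

Set MRS = p_1/p_2: (20/x_1)/1 = p_1/p_2.
So x_1*(p_1,p_2) = 20·p_2/p_1, independent of income; and x_2* = (m − 20·p_2)/p_2.
At the given prices: x_1* = 20·1/5.38 = 3.7175.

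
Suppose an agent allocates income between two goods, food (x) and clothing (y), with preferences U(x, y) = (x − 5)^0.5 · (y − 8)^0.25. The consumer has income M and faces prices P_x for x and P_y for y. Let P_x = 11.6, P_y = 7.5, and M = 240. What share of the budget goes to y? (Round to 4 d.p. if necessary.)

share on y = 0.4194

This is Cobb-Douglas in (x−5, y−8): tangency gives 0.5·P_y·(y−8) = 0.25·P_x·(x−5).
Substituting into the budget: x* = 5 + 2/3·(M − 5·P_x − 8·P_y)/P_x, and y* = 8 + 1/3·(…)/P_y.
Discretionary income = 240 − 5·11.6 − 8·7.5 = 122; x* = 5 + 2/3·122/11.6 = 12.0115; y* = 8 + 1/3·122/7.5 = 13.4222.
Expenditure on y: 7.5·13.4222 = 100.6667; share = 0.4194.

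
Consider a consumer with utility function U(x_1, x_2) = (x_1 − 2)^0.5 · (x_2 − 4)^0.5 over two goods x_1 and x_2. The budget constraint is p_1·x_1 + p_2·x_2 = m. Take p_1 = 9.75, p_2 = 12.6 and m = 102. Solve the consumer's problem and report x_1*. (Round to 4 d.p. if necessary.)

Let x_1' = x_1−2, x_2' = x_2−4. MRS = x_2'/x_1' = p_1/p_2.
After buying the subsistence bundle (2, 4), a share 0.5 of the remaining income goes to x_1: x_1* = 2 + 0.5·(m − 2p_1 − 4p_2)/p_1.
Discretionary income = 102 − 2·9.75 − 4·12.6 = 32.1; x_1* = 2 + 0.5·32.1/9.75 = 3.6462.

x_1* = 3.6462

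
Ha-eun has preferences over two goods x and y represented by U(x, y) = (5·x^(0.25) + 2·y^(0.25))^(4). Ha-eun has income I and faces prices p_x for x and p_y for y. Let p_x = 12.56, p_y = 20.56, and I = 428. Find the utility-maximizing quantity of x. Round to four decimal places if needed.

x* = 27.2595

From the CES first-order condition, (5/2)·(y/x)^(0.75) = p_x/p_y.
Hence y/x = ((2/5)·p_x/p_y)^(1/(0.75)), i.e. raised to the 4/3 power.
With the ratio pinned down, the budget gives x* = I/(p_x + p_y·(y/x)) and y* = (y/x)·x*.
Numerically y/x = 0.152769, so x* = 428/(12.56 + 20.56·0.152769) = 27.2595.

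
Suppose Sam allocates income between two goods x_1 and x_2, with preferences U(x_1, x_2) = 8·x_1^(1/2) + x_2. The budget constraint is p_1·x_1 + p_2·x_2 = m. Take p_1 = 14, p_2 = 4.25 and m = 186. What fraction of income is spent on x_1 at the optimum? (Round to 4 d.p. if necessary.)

share on x_1 = 0.111

Set MRS = p_1/p_2: 4·x_1^(−1/2) = p_1/p_2.
Thus x_1* = (4·p_2/p_1)² — independent of m — with the rest of income spent on x_2.
Plugging in: x_1* = (4·4.25/14)² = 1.4745, x_2* = 38.9076.
Expenditure on x_1: 14·1.4745 = 20.6429; share = 0.111.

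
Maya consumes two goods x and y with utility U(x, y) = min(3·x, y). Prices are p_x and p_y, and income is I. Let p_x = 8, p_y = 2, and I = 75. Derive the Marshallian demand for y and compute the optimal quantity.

y* = 16.0714

Leontief preferences: the optimum is at the kink where x/1 = y/3, i.e. y = 3·x.
Budget: p_x·x + p_y·3·x = I, so (p_x + 3·p_y)·x = I.
Demand: x*(p_x,p_y,I) = I/(p_x + 3·p_y), y* = 3·I/(p_x + 3·p_y).
Here 8 + 3·2 = 14, giving y* = 16.0714.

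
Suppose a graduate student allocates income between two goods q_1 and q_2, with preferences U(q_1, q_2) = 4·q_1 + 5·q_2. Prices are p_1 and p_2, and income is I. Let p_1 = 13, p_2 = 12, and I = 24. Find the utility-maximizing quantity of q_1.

q_1* = 0

Linear utility — the consumer picks whichever good has higher MU/price: 4/13 = 0.3077 vs 5/12 = 0.4167.
q_2 gives more utility per dollar, so spend all income on q_2: q_2* = I/p_2, q_1* = 0.
Numerically: q_1* = 0, q_2* = 2.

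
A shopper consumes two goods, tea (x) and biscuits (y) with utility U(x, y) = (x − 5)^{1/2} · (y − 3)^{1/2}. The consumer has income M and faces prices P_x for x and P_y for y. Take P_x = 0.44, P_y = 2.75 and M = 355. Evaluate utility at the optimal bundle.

Let x' = x−5, y' = y−3. MRS = y'/x' = P_x/P_y.
Substituting into the budget: x* = 5 + 0.5·(M − 5·P_x − 3·P_y)/P_x, and y* = 3 + 0.5·(…)/P_y.
Discretionary income = 355 − 5·0.44 − 3·2.75 = 344.55; x* = 5 + 0.5·344.55/0.44 = 396.5341; y* = 3 + 0.5·344.55/2.75 = 65.6455.
Utility at the optimum: U(396.5341, 65.6455) = 156.6136.

V = 156.6136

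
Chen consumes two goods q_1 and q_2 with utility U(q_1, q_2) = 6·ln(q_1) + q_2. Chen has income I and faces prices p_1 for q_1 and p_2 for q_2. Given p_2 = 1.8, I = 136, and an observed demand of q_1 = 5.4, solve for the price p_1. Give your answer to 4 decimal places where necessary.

MU_q_1 = 6/q_1, MU_q_2 = 1. Tangency: 6/q_1 = p_1/p_2.
So q_1*(p_1,p_2) = 6·p_2/p_1, independent of income; and q_2* = (I − 6·p_2)/p_2.
Set q_1* = 5.4 in the demand function and solve for p_1: p_1 = 2.

p_1 = 2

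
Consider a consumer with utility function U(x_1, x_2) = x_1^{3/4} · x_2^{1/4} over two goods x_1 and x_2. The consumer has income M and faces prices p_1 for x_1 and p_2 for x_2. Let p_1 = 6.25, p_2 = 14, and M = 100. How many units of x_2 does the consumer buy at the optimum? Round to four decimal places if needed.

x_2* = 1.7857

MU_x_1/MU_x_2 = (0.75·x_2)/(0.25·x_1); tangency sets this equal to p_1/p_2.
So 0.75·p_2·x_2 = 0.25·p_1·x_1; combined with the budget, a share 0.75 of income goes to x_1.
Demand: x_1*(p_1,p_2,M) = 0.75·M/p_1 and x_2* = 0.25·M/p_2.
At p_1=6.25, p_2=14, M=100: x_2* = 0.25·100/14 = 1.7857.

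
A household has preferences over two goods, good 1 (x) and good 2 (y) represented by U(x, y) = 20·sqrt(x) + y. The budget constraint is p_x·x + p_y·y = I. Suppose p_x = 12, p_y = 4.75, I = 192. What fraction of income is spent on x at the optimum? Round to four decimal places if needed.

share on x = 0.9793

MU_x = 10/√x, MU_y = 1. Tangency: 10/√x = p_x/p_y.
Solve: √x = 10·p_y/p_x, so x*(p_x,p_y) = (10·p_y/p_x)², and y* = (I − p_x·x*)/p_y.
Plugging in: x* = (10·4.75/12)² = 15.6684, y* = 0.8377.
Expenditure on x: 12·15.6684 = 188.0208; share = 0.9793.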